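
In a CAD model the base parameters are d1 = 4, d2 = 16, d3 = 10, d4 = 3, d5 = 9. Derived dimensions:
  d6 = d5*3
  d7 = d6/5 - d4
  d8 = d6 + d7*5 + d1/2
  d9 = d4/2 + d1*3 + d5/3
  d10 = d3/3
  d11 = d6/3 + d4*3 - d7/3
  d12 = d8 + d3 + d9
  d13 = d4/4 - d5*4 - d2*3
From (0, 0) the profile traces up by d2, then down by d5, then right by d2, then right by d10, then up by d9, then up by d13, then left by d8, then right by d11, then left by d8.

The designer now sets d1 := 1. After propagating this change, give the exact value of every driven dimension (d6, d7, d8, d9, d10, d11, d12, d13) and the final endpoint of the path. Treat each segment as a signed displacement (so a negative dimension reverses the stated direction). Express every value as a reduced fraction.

d6 = 27
d7 = 12/5
d8 = 79/2
d9 = 15/2
d10 = 10/3
d11 = 86/5
d12 = 57
d13 = -333/4
endpoint = (-637/15, -275/4)

Apply edit: d1 := 1
  d6 = d5*3 = 27
  d7 = d6/5 - d4 = 12/5
  d8 = d6 + d7*5 + d1/2 = 79/2
  d9 = d4/2 + d1*3 + d5/3 = 15/2
  d10 = d3/3 = 10/3
  d11 = d6/3 + d4*3 - d7/3 = 86/5
  d12 = d8 + d3 + d9 = 57
  d13 = d4/4 - d5*4 - d2*3 = -333/4
Walk from origin (0, 0):
  seg 1: up by d2 = 16 → (0, 16)
  seg 2: down by d5 = 9 → (0, 7)
  seg 3: right by d2 = 16 → (16, 7)
  seg 4: right by d10 = 10/3 → (58/3, 7)
  seg 5: up by d9 = 15/2 → (58/3, 29/2)
  seg 6: up by d13 = -333/4 → (58/3, -275/4)
  seg 7: left by d8 = 79/2 → (-121/6, -275/4)
  seg 8: right by d11 = 86/5 → (-89/30, -275/4)
  seg 9: left by d8 = 79/2 → (-637/15, -275/4)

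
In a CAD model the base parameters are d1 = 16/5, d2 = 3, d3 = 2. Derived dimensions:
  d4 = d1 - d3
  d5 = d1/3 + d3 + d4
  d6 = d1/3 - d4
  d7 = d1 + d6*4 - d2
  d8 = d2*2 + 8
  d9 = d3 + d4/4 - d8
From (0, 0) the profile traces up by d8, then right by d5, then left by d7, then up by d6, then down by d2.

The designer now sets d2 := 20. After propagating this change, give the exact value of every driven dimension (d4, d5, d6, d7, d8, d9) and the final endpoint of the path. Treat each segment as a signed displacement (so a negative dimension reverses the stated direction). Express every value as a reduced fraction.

Apply edit: d2 := 20
  d4 = d1 - d3 = 6/5
  d5 = d1/3 + d3 + d4 = 64/15
  d6 = d1/3 - d4 = -2/15
  d7 = d1 + d6*4 - d2 = -52/3
  d8 = d2*2 + 8 = 48
  d9 = d3 + d4/4 - d8 = -457/10
Walk from origin (0, 0):
  seg 1: up by d8 = 48 → (0, 48)
  seg 2: right by d5 = 64/15 → (64/15, 48)
  seg 3: left by d7 = -52/3 → (108/5, 48)
  seg 4: up by d6 = -2/15 → (108/5, 718/15)
  seg 5: down by d2 = 20 → (108/5, 418/15)

d4 = 6/5
d5 = 64/15
d6 = -2/15
d7 = -52/3
d8 = 48
d9 = -457/10
endpoint = (108/5, 418/15)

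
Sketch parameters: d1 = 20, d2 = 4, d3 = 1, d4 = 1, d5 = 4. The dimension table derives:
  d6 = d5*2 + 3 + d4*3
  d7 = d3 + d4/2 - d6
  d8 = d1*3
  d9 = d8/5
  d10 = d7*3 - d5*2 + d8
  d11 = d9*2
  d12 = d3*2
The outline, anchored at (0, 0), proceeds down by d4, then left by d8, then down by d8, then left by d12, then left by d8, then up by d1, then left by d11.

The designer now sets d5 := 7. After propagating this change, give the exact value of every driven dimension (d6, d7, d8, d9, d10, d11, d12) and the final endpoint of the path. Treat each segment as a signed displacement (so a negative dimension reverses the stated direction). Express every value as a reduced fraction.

Apply edit: d5 := 7
  d6 = d5*2 + 3 + d4*3 = 20
  d7 = d3 + d4/2 - d6 = -37/2
  d8 = d1*3 = 60
  d9 = d8/5 = 12
  d10 = d7*3 - d5*2 + d8 = -19/2
  d11 = d9*2 = 24
  d12 = d3*2 = 2
Walk from origin (0, 0):
  seg 1: down by d4 = 1 → (0, -1)
  seg 2: left by d8 = 60 → (-60, -1)
  seg 3: down by d8 = 60 → (-60, -61)
  seg 4: left by d12 = 2 → (-62, -61)
  seg 5: left by d8 = 60 → (-122, -61)
  seg 6: up by d1 = 20 → (-122, -41)
  seg 7: left by d11 = 24 → (-146, -41)

d6 = 20
d7 = -37/2
d8 = 60
d9 = 12
d10 = -19/2
d11 = 24
d12 = 2
endpoint = (-146, -41)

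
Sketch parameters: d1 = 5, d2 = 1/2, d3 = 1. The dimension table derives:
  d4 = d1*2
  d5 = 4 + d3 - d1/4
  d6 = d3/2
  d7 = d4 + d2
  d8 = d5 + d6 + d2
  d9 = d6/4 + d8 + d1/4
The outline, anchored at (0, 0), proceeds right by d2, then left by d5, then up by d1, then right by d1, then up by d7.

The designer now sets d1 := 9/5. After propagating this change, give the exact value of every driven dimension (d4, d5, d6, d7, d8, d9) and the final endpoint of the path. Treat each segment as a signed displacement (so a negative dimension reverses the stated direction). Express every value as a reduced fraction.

d4 = 18/5
d5 = 91/20
d6 = 1/2
d7 = 41/10
d8 = 111/20
d9 = 49/8
endpoint = (-9/4, 59/10)

Apply edit: d1 := 9/5
  d4 = d1*2 = 18/5
  d5 = 4 + d3 - d1/4 = 91/20
  d6 = d3/2 = 1/2
  d7 = d4 + d2 = 41/10
  d8 = d5 + d6 + d2 = 111/20
  d9 = d6/4 + d8 + d1/4 = 49/8
Walk from origin (0, 0):
  seg 1: right by d2 = 1/2 → (1/2, 0)
  seg 2: left by d5 = 91/20 → (-81/20, 0)
  seg 3: up by d1 = 9/5 → (-81/20, 9/5)
  seg 4: right by d1 = 9/5 → (-9/4, 9/5)
  seg 5: up by d7 = 41/10 → (-9/4, 59/10)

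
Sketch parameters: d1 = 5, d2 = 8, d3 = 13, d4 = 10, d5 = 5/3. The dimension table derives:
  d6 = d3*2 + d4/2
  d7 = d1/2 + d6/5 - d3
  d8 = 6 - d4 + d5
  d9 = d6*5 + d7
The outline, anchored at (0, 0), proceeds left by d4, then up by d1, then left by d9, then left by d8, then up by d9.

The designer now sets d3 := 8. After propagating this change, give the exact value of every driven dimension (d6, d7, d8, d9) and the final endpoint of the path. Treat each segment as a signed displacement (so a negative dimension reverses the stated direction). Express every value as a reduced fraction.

Apply edit: d3 := 8
  d6 = d3*2 + d4/2 = 21
  d7 = d1/2 + d6/5 - d3 = -13/10
  d8 = 6 - d4 + d5 = -7/3
  d9 = d6*5 + d7 = 1037/10
Walk from origin (0, 0):
  seg 1: left by d4 = 10 → (-10, 0)
  seg 2: up by d1 = 5 → (-10, 5)
  seg 3: left by d9 = 1037/10 → (-1137/10, 5)
  seg 4: left by d8 = -7/3 → (-3341/30, 5)
  seg 5: up by d9 = 1037/10 → (-3341/30, 1087/10)

d6 = 21
d7 = -13/10
d8 = -7/3
d9 = 1037/10
endpoint = (-3341/30, 1087/10)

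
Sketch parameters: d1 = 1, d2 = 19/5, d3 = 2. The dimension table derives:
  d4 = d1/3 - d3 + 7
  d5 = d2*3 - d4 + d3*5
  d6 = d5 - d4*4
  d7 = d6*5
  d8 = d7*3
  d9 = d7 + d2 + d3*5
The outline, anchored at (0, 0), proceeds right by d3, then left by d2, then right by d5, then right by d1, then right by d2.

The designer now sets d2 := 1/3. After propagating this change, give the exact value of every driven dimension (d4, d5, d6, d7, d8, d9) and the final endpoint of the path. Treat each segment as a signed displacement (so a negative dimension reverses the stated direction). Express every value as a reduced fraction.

d4 = 16/3
d5 = 17/3
d6 = -47/3
d7 = -235/3
d8 = -235
d9 = -68
endpoint = (26/3, 0)

Apply edit: d2 := 1/3
  d4 = d1/3 - d3 + 7 = 16/3
  d5 = d2*3 - d4 + d3*5 = 17/3
  d6 = d5 - d4*4 = -47/3
  d7 = d6*5 = -235/3
  d8 = d7*3 = -235
  d9 = d7 + d2 + d3*5 = -68
Walk from origin (0, 0):
  seg 1: right by d3 = 2 → (2, 0)
  seg 2: left by d2 = 1/3 → (5/3, 0)
  seg 3: right by d5 = 17/3 → (22/3, 0)
  seg 4: right by d1 = 1 → (25/3, 0)
  seg 5: right by d2 = 1/3 → (26/3, 0)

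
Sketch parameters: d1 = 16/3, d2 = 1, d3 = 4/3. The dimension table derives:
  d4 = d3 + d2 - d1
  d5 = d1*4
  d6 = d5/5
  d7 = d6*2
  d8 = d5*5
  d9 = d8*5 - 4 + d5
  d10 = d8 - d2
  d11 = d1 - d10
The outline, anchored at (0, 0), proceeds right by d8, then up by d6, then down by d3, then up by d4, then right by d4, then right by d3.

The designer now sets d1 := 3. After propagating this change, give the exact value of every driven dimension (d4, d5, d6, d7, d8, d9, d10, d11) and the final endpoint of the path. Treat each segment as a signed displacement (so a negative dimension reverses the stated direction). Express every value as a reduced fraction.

Apply edit: d1 := 3
  d4 = d3 + d2 - d1 = -2/3
  d5 = d1*4 = 12
  d6 = d5/5 = 12/5
  d7 = d6*2 = 24/5
  d8 = d5*5 = 60
  d9 = d8*5 - 4 + d5 = 308
  d10 = d8 - d2 = 59
  d11 = d1 - d10 = -56
Walk from origin (0, 0):
  seg 1: right by d8 = 60 → (60, 0)
  seg 2: up by d6 = 12/5 → (60, 12/5)
  seg 3: down by d3 = 4/3 → (60, 16/15)
  seg 4: up by d4 = -2/3 → (60, 2/5)
  seg 5: right by d4 = -2/3 → (178/3, 2/5)
  seg 6: right by d3 = 4/3 → (182/3, 2/5)

d4 = -2/3
d5 = 12
d6 = 12/5
d7 = 24/5
d8 = 60
d9 = 308
d10 = 59
d11 = -56
endpoint = (182/3, 2/5)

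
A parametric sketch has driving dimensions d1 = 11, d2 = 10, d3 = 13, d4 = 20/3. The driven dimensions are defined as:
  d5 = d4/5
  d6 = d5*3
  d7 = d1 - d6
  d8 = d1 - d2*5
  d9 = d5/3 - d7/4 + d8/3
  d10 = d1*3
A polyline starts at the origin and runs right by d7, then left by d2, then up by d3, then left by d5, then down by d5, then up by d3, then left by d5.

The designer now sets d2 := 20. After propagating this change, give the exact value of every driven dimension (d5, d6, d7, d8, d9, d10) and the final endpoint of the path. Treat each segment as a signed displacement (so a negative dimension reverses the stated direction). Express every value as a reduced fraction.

d5 = 4/3
d6 = 4
d7 = 7
d8 = -89
d9 = -1115/36
d10 = 33
endpoint = (-47/3, 74/3)

Apply edit: d2 := 20
  d5 = d4/5 = 4/3
  d6 = d5*3 = 4
  d7 = d1 - d6 = 7
  d8 = d1 - d2*5 = -89
  d9 = d5/3 - d7/4 + d8/3 = -1115/36
  d10 = d1*3 = 33
Walk from origin (0, 0):
  seg 1: right by d7 = 7 → (7, 0)
  seg 2: left by d2 = 20 → (-13, 0)
  seg 3: up by d3 = 13 → (-13, 13)
  seg 4: left by d5 = 4/3 → (-43/3, 13)
  seg 5: down by d5 = 4/3 → (-43/3, 35/3)
  seg 6: up by d3 = 13 → (-43/3, 74/3)
  seg 7: left by d5 = 4/3 → (-47/3, 74/3)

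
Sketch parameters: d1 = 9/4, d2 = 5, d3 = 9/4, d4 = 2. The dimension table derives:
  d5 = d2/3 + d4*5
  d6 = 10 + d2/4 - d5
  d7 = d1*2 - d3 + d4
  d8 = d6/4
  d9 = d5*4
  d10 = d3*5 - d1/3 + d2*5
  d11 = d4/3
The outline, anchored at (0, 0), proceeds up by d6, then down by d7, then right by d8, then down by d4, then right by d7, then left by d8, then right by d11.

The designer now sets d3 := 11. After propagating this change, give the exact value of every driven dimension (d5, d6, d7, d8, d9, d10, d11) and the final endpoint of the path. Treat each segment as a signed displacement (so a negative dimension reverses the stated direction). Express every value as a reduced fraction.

d5 = 35/3
d6 = -5/12
d7 = -9/2
d8 = -5/48
d9 = 140/3
d10 = 317/4
d11 = 2/3
endpoint = (-23/6, 25/12)

Apply edit: d3 := 11
  d5 = d2/3 + d4*5 = 35/3
  d6 = 10 + d2/4 - d5 = -5/12
  d7 = d1*2 - d3 + d4 = -9/2
  d8 = d6/4 = -5/48
  d9 = d5*4 = 140/3
  d10 = d3*5 - d1/3 + d2*5 = 317/4
  d11 = d4/3 = 2/3
Walk from origin (0, 0):
  seg 1: up by d6 = -5/12 → (0, -5/12)
  seg 2: down by d7 = -9/2 → (0, 49/12)
  seg 3: right by d8 = -5/48 → (-5/48, 49/12)
  seg 4: down by d4 = 2 → (-5/48, 25/12)
  seg 5: right by d7 = -9/2 → (-221/48, 25/12)
  seg 6: left by d8 = -5/48 → (-9/2, 25/12)
  seg 7: right by d11 = 2/3 → (-23/6, 25/12)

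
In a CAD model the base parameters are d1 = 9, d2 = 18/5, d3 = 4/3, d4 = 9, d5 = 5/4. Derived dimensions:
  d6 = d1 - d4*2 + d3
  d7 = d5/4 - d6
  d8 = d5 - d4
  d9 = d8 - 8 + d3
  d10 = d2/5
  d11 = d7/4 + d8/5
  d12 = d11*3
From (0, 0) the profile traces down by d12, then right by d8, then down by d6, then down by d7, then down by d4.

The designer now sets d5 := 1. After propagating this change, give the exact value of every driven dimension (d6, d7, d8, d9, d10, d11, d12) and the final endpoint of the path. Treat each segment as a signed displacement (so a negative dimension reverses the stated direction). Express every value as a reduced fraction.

d6 = -23/3
d7 = 95/12
d8 = -8
d9 = -44/3
d10 = 18/25
d11 = 91/240
d12 = 91/80
endpoint = (-8, -831/80)

Apply edit: d5 := 1
  d6 = d1 - d4*2 + d3 = -23/3
  d7 = d5/4 - d6 = 95/12
  d8 = d5 - d4 = -8
  d9 = d8 - 8 + d3 = -44/3
  d10 = d2/5 = 18/25
  d11 = d7/4 + d8/5 = 91/240
  d12 = d11*3 = 91/80
Walk from origin (0, 0):
  seg 1: down by d12 = 91/80 → (0, -91/80)
  seg 2: right by d8 = -8 → (-8, -91/80)
  seg 3: down by d6 = -23/3 → (-8, 1567/240)
  seg 4: down by d7 = 95/12 → (-8, -111/80)
  seg 5: down by d4 = 9 → (-8, -831/80)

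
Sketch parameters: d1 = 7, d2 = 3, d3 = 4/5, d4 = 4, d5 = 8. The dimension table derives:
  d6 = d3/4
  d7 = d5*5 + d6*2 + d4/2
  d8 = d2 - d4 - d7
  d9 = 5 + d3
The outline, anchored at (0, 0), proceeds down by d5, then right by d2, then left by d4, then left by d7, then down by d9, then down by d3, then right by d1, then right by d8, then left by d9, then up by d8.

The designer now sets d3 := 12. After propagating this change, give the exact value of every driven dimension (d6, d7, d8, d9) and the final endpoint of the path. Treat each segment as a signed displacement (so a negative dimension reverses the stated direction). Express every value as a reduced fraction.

Apply edit: d3 := 12
  d6 = d3/4 = 3
  d7 = d5*5 + d6*2 + d4/2 = 48
  d8 = d2 - d4 - d7 = -49
  d9 = 5 + d3 = 17
Walk from origin (0, 0):
  seg 1: down by d5 = 8 → (0, -8)
  seg 2: right by d2 = 3 → (3, -8)
  seg 3: left by d4 = 4 → (-1, -8)
  seg 4: left by d7 = 48 → (-49, -8)
  seg 5: down by d9 = 17 → (-49, -25)
  seg 6: down by d3 = 12 → (-49, -37)
  seg 7: right by d1 = 7 → (-42, -37)
  seg 8: right by d8 = -49 → (-91, -37)
  seg 9: left by d9 = 17 → (-108, -37)
  seg 10: up by d8 = -49 → (-108, -86)

d6 = 3
d7 = 48
d8 = -49
d9 = 17
endpoint = (-108, -86)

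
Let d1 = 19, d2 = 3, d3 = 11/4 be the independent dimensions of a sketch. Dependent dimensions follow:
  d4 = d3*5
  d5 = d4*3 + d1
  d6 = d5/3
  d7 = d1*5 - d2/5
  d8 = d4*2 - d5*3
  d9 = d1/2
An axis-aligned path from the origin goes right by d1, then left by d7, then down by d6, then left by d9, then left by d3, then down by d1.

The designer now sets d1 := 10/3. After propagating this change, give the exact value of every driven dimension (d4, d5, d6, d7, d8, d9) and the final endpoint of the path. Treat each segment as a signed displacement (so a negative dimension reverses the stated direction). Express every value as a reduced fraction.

Apply edit: d1 := 10/3
  d4 = d3*5 = 55/4
  d5 = d4*3 + d1 = 535/12
  d6 = d5/3 = 535/36
  d7 = d1*5 - d2/5 = 241/15
  d8 = d4*2 - d5*3 = -425/4
  d9 = d1/2 = 5/3
Walk from origin (0, 0):
  seg 1: right by d1 = 10/3 → (10/3, 0)
  seg 2: left by d7 = 241/15 → (-191/15, 0)
  seg 3: down by d6 = 535/36 → (-191/15, -535/36)
  seg 4: left by d9 = 5/3 → (-72/5, -535/36)
  seg 5: left by d3 = 11/4 → (-343/20, -535/36)
  seg 6: down by d1 = 10/3 → (-343/20, -655/36)

d4 = 55/4
d5 = 535/12
d6 = 535/36
d7 = 241/15
d8 = -425/4
d9 = 5/3
endpoint = (-343/20, -655/36)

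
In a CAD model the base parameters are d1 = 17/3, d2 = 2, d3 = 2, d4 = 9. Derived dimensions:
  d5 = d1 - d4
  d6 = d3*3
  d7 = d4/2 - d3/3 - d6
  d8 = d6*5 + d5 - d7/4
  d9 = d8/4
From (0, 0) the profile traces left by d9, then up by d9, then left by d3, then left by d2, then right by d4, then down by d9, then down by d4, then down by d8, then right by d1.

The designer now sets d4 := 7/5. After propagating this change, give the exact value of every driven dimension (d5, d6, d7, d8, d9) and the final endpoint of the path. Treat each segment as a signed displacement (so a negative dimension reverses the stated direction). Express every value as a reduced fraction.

Apply edit: d4 := 7/5
  d5 = d1 - d4 = 64/15
  d6 = d3*3 = 6
  d7 = d4/2 - d3/3 - d6 = -179/30
  d8 = d6*5 + d5 - d7/4 = 4291/120
  d9 = d8/4 = 4291/480
Walk from origin (0, 0):
  seg 1: left by d9 = 4291/480 → (-4291/480, 0)
  seg 2: up by d9 = 4291/480 → (-4291/480, 4291/480)
  seg 3: left by d3 = 2 → (-5251/480, 4291/480)
  seg 4: left by d2 = 2 → (-6211/480, 4291/480)
  seg 5: right by d4 = 7/5 → (-5539/480, 4291/480)
  seg 6: down by d9 = 4291/480 → (-5539/480, 0)
  seg 7: down by d4 = 7/5 → (-5539/480, -7/5)
  seg 8: down by d8 = 4291/120 → (-5539/480, -4459/120)
  seg 9: right by d1 = 17/3 → (-2819/480, -4459/120)

d5 = 64/15
d6 = 6
d7 = -179/30
d8 = 4291/120
d9 = 4291/480
endpoint = (-2819/480, -4459/120)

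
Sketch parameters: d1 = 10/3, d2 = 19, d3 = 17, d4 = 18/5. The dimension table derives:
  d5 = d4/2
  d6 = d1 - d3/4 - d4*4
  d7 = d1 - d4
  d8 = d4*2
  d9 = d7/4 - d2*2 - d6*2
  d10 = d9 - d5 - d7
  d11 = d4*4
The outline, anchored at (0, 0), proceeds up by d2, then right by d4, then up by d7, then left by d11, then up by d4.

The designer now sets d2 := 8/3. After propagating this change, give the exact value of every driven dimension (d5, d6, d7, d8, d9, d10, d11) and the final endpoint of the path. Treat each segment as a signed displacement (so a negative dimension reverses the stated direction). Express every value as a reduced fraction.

Apply edit: d2 := 8/3
  d5 = d4/2 = 9/5
  d6 = d1 - d3/4 - d4*4 = -919/60
  d7 = d1 - d4 = -4/15
  d8 = d4*2 = 36/5
  d9 = d7/4 - d2*2 - d6*2 = 757/30
  d10 = d9 - d5 - d7 = 237/10
  d11 = d4*4 = 72/5
Walk from origin (0, 0):
  seg 1: up by d2 = 8/3 → (0, 8/3)
  seg 2: right by d4 = 18/5 → (18/5, 8/3)
  seg 3: up by d7 = -4/15 → (18/5, 12/5)
  seg 4: left by d11 = 72/5 → (-54/5, 12/5)
  seg 5: up by d4 = 18/5 → (-54/5, 6)

d5 = 9/5
d6 = -919/60
d7 = -4/15
d8 = 36/5
d9 = 757/30
d10 = 237/10
d11 = 72/5
endpoint = (-54/5, 6)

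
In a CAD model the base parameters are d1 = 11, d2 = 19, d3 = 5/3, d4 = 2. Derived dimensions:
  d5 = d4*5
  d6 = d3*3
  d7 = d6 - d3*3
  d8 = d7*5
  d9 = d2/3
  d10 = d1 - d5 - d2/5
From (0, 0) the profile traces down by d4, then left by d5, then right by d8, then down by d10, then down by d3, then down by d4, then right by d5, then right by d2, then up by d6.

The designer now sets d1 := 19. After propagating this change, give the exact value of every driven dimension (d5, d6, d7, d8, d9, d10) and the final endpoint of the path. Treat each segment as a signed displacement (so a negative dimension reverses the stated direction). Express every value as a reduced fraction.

d5 = 10
d6 = 5
d7 = 0
d8 = 0
d9 = 19/3
d10 = 26/5
endpoint = (19, -88/15)

Apply edit: d1 := 19
  d5 = d4*5 = 10
  d6 = d3*3 = 5
  d7 = d6 - d3*3 = 0
  d8 = d7*5 = 0
  d9 = d2/3 = 19/3
  d10 = d1 - d5 - d2/5 = 26/5
Walk from origin (0, 0):
  seg 1: down by d4 = 2 → (0, -2)
  seg 2: left by d5 = 10 → (-10, -2)
  seg 3: right by d8 = 0 → (-10, -2)
  seg 4: down by d10 = 26/5 → (-10, -36/5)
  seg 5: down by d3 = 5/3 → (-10, -133/15)
  seg 6: down by d4 = 2 → (-10, -163/15)
  seg 7: right by d5 = 10 → (0, -163/15)
  seg 8: right by d2 = 19 → (19, -163/15)
  seg 9: up by d6 = 5 → (19, -88/15)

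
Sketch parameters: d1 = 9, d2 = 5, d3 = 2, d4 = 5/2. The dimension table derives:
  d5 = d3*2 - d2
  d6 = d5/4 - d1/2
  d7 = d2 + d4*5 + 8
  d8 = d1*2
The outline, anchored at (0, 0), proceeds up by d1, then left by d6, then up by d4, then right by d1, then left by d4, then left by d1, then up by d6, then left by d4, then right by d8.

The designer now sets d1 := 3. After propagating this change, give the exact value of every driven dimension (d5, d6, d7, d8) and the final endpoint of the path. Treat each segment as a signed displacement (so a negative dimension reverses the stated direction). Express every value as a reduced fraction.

d5 = -1
d6 = -7/4
d7 = 51/2
d8 = 6
endpoint = (11/4, 15/4)

Apply edit: d1 := 3
  d5 = d3*2 - d2 = -1
  d6 = d5/4 - d1/2 = -7/4
  d7 = d2 + d4*5 + 8 = 51/2
  d8 = d1*2 = 6
Walk from origin (0, 0):
  seg 1: up by d1 = 3 → (0, 3)
  seg 2: left by d6 = -7/4 → (7/4, 3)
  seg 3: up by d4 = 5/2 → (7/4, 11/2)
  seg 4: right by d1 = 3 → (19/4, 11/2)
  seg 5: left by d4 = 5/2 → (9/4, 11/2)
  seg 6: left by d1 = 3 → (-3/4, 11/2)
  seg 7: up by d6 = -7/4 → (-3/4, 15/4)
  seg 8: left by d4 = 5/2 → (-13/4, 15/4)
  seg 9: right by d8 = 6 → (11/4, 15/4)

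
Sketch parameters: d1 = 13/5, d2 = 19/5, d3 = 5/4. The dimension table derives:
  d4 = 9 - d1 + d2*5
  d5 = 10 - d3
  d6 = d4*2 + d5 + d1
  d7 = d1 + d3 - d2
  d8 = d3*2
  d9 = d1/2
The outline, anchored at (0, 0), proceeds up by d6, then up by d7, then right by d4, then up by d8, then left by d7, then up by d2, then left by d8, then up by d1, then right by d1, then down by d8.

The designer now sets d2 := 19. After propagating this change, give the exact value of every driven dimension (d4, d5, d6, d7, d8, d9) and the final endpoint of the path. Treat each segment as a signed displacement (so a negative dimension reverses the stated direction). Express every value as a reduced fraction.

Apply edit: d2 := 19
  d4 = 9 - d1 + d2*5 = 507/5
  d5 = 10 - d3 = 35/4
  d6 = d4*2 + d5 + d1 = 4283/20
  d7 = d1 + d3 - d2 = -303/20
  d8 = d3*2 = 5/2
  d9 = d1/2 = 13/10
Walk from origin (0, 0):
  seg 1: up by d6 = 4283/20 → (0, 4283/20)
  seg 2: up by d7 = -303/20 → (0, 199)
  seg 3: right by d4 = 507/5 → (507/5, 199)
  seg 4: up by d8 = 5/2 → (507/5, 403/2)
  seg 5: left by d7 = -303/20 → (2331/20, 403/2)
  seg 6: up by d2 = 19 → (2331/20, 441/2)
  seg 7: left by d8 = 5/2 → (2281/20, 441/2)
  seg 8: up by d1 = 13/5 → (2281/20, 2231/10)
  seg 9: right by d1 = 13/5 → (2333/20, 2231/10)
  seg 10: down by d8 = 5/2 → (2333/20, 1103/5)

d4 = 507/5
d5 = 35/4
d6 = 4283/20
d7 = -303/20
d8 = 5/2
d9 = 13/10
endpoint = (2333/20, 1103/5)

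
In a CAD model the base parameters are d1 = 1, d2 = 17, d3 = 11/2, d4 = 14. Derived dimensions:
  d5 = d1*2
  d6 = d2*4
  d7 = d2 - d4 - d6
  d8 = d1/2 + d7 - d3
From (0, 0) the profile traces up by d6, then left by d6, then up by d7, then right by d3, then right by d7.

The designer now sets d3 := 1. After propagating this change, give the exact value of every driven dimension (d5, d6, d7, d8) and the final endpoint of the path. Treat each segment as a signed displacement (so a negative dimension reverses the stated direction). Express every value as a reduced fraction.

Apply edit: d3 := 1
  d5 = d1*2 = 2
  d6 = d2*4 = 68
  d7 = d2 - d4 - d6 = -65
  d8 = d1/2 + d7 - d3 = -131/2
Walk from origin (0, 0):
  seg 1: up by d6 = 68 → (0, 68)
  seg 2: left by d6 = 68 → (-68, 68)
  seg 3: up by d7 = -65 → (-68, 3)
  seg 4: right by d3 = 1 → (-67, 3)
  seg 5: right by d7 = -65 → (-132, 3)

d5 = 2
d6 = 68
d7 = -65
d8 = -131/2
endpoint = (-132, 3)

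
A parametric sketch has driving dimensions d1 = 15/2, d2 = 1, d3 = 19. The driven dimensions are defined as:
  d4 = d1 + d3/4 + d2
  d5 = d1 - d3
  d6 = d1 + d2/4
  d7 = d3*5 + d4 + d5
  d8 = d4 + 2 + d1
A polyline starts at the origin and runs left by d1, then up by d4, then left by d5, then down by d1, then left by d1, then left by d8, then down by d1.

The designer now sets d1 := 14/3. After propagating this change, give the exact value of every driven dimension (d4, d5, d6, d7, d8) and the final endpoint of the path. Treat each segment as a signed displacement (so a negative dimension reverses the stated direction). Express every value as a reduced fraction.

d4 = 125/12
d5 = -43/3
d6 = 59/12
d7 = 1093/12
d8 = 205/12
endpoint = (-145/12, 13/12)

Apply edit: d1 := 14/3
  d4 = d1 + d3/4 + d2 = 125/12
  d5 = d1 - d3 = -43/3
  d6 = d1 + d2/4 = 59/12
  d7 = d3*5 + d4 + d5 = 1093/12
  d8 = d4 + 2 + d1 = 205/12
Walk from origin (0, 0):
  seg 1: left by d1 = 14/3 → (-14/3, 0)
  seg 2: up by d4 = 125/12 → (-14/3, 125/12)
  seg 3: left by d5 = -43/3 → (29/3, 125/12)
  seg 4: down by d1 = 14/3 → (29/3, 23/4)
  seg 5: left by d1 = 14/3 → (5, 23/4)
  seg 6: left by d8 = 205/12 → (-145/12, 23/4)
  seg 7: down by d1 = 14/3 → (-145/12, 13/12)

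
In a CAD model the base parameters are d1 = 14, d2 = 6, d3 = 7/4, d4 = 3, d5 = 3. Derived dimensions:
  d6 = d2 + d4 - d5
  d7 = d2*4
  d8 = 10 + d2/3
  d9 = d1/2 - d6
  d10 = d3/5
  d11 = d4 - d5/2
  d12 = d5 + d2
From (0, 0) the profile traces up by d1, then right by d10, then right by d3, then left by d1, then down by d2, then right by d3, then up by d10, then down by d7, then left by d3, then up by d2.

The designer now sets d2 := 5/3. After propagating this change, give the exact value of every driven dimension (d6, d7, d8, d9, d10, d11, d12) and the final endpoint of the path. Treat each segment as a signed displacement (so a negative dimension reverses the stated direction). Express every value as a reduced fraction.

Apply edit: d2 := 5/3
  d6 = d2 + d4 - d5 = 5/3
  d7 = d2*4 = 20/3
  d8 = 10 + d2/3 = 95/9
  d9 = d1/2 - d6 = 16/3
  d10 = d3/5 = 7/20
  d11 = d4 - d5/2 = 3/2
  d12 = d5 + d2 = 14/3
Walk from origin (0, 0):
  seg 1: up by d1 = 14 → (0, 14)
  seg 2: right by d10 = 7/20 → (7/20, 14)
  seg 3: right by d3 = 7/4 → (21/10, 14)
  seg 4: left by d1 = 14 → (-119/10, 14)
  seg 5: down by d2 = 5/3 → (-119/10, 37/3)
  seg 6: right by d3 = 7/4 → (-203/20, 37/3)
  seg 7: up by d10 = 7/20 → (-203/20, 761/60)
  seg 8: down by d7 = 20/3 → (-203/20, 361/60)
  seg 9: left by d3 = 7/4 → (-119/10, 361/60)
  seg 10: up by d2 = 5/3 → (-119/10, 461/60)

d6 = 5/3
d7 = 20/3
d8 = 95/9
d9 = 16/3
d10 = 7/20
d11 = 3/2
d12 = 14/3
endpoint = (-119/10, 461/60)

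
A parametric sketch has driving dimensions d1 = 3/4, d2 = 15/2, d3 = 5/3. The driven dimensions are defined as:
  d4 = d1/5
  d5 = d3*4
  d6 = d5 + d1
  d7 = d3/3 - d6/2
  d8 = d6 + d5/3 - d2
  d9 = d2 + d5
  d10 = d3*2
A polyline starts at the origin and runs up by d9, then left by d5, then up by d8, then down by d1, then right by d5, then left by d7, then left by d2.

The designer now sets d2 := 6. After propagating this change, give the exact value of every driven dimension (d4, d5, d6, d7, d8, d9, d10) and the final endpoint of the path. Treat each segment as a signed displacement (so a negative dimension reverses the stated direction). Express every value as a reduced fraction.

d4 = 3/20
d5 = 20/3
d6 = 89/12
d7 = -227/72
d8 = 131/36
d9 = 38/3
d10 = 10/3
endpoint = (-205/72, 140/9)

Apply edit: d2 := 6
  d4 = d1/5 = 3/20
  d5 = d3*4 = 20/3
  d6 = d5 + d1 = 89/12
  d7 = d3/3 - d6/2 = -227/72
  d8 = d6 + d5/3 - d2 = 131/36
  d9 = d2 + d5 = 38/3
  d10 = d3*2 = 10/3
Walk from origin (0, 0):
  seg 1: up by d9 = 38/3 → (0, 38/3)
  seg 2: left by d5 = 20/3 → (-20/3, 38/3)
  seg 3: up by d8 = 131/36 → (-20/3, 587/36)
  seg 4: down by d1 = 3/4 → (-20/3, 140/9)
  seg 5: right by d5 = 20/3 → (0, 140/9)
  seg 6: left by d7 = -227/72 → (227/72, 140/9)
  seg 7: left by d2 = 6 → (-205/72, 140/9)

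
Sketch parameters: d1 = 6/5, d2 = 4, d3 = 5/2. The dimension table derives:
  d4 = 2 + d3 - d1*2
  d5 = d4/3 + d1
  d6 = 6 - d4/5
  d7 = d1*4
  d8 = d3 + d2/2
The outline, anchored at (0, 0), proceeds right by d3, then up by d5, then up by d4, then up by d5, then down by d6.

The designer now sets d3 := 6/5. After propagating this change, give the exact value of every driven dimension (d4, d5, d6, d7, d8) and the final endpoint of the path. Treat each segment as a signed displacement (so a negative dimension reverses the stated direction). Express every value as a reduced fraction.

d4 = 4/5
d5 = 22/15
d6 = 146/25
d7 = 24/5
d8 = 16/5
endpoint = (6/5, -158/75)

Apply edit: d3 := 6/5
  d4 = 2 + d3 - d1*2 = 4/5
  d5 = d4/3 + d1 = 22/15
  d6 = 6 - d4/5 = 146/25
  d7 = d1*4 = 24/5
  d8 = d3 + d2/2 = 16/5
Walk from origin (0, 0):
  seg 1: right by d3 = 6/5 → (6/5, 0)
  seg 2: up by d5 = 22/15 → (6/5, 22/15)
  seg 3: up by d4 = 4/5 → (6/5, 34/15)
  seg 4: up by d5 = 22/15 → (6/5, 56/15)
  seg 5: down by d6 = 146/25 → (6/5, -158/75)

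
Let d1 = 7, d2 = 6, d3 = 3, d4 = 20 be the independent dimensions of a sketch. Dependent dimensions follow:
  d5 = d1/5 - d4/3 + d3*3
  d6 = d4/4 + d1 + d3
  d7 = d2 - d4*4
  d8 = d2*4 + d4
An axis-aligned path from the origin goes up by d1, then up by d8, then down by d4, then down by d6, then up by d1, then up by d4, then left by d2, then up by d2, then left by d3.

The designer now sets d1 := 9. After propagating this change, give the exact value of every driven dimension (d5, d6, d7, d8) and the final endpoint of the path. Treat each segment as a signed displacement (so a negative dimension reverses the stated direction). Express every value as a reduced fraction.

Apply edit: d1 := 9
  d5 = d1/5 - d4/3 + d3*3 = 62/15
  d6 = d4/4 + d1 + d3 = 17
  d7 = d2 - d4*4 = -74
  d8 = d2*4 + d4 = 44
Walk from origin (0, 0):
  seg 1: up by d1 = 9 → (0, 9)
  seg 2: up by d8 = 44 → (0, 53)
  seg 3: down by d4 = 20 → (0, 33)
  seg 4: down by d6 = 17 → (0, 16)
  seg 5: up by d1 = 9 → (0, 25)
  seg 6: up by d4 = 20 → (0, 45)
  seg 7: left by d2 = 6 → (-6, 45)
  seg 8: up by d2 = 6 → (-6, 51)
  seg 9: left by d3 = 3 → (-9, 51)

d5 = 62/15
d6 = 17
d7 = -74
d8 = 44
endpoint = (-9, 51)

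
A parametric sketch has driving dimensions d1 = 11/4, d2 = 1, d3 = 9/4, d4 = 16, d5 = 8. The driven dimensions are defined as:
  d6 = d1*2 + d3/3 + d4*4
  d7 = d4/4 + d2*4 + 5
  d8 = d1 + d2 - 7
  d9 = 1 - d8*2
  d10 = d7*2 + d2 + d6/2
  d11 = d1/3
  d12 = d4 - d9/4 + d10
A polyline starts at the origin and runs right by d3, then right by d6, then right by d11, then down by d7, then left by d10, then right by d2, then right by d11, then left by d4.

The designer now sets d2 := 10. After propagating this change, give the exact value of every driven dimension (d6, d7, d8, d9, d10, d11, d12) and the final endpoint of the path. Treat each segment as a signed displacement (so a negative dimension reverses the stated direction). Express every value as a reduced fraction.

d6 = 281/4
d7 = 49
d8 = 23/4
d9 = -21/2
d10 = 1145/8
d11 = 11/12
d12 = 647/4
endpoint = (-1795/24, -49)

Apply edit: d2 := 10
  d6 = d1*2 + d3/3 + d4*4 = 281/4
  d7 = d4/4 + d2*4 + 5 = 49
  d8 = d1 + d2 - 7 = 23/4
  d9 = 1 - d8*2 = -21/2
  d10 = d7*2 + d2 + d6/2 = 1145/8
  d11 = d1/3 = 11/12
  d12 = d4 - d9/4 + d10 = 647/4
Walk from origin (0, 0):
  seg 1: right by d3 = 9/4 → (9/4, 0)
  seg 2: right by d6 = 281/4 → (145/2, 0)
  seg 3: right by d11 = 11/12 → (881/12, 0)
  seg 4: down by d7 = 49 → (881/12, -49)
  seg 5: left by d10 = 1145/8 → (-1673/24, -49)
  seg 6: right by d2 = 10 → (-1433/24, -49)
  seg 7: right by d11 = 11/12 → (-1411/24, -49)
  seg 8: left by d4 = 16 → (-1795/24, -49)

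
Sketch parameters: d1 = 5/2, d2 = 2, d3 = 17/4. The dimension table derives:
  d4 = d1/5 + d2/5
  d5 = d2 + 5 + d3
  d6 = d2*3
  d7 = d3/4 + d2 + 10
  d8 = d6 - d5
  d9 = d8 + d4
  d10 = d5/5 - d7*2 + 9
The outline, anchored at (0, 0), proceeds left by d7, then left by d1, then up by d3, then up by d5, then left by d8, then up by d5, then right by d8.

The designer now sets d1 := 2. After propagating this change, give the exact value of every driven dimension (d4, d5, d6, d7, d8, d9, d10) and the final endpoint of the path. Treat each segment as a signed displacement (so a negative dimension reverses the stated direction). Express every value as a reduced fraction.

Apply edit: d1 := 2
  d4 = d1/5 + d2/5 = 4/5
  d5 = d2 + 5 + d3 = 45/4
  d6 = d2*3 = 6
  d7 = d3/4 + d2 + 10 = 209/16
  d8 = d6 - d5 = -21/4
  d9 = d8 + d4 = -89/20
  d10 = d5/5 - d7*2 + 9 = -119/8
Walk from origin (0, 0):
  seg 1: left by d7 = 209/16 → (-209/16, 0)
  seg 2: left by d1 = 2 → (-241/16, 0)
  seg 3: up by d3 = 17/4 → (-241/16, 17/4)
  seg 4: up by d5 = 45/4 → (-241/16, 31/2)
  seg 5: left by d8 = -21/4 → (-157/16, 31/2)
  seg 6: up by d5 = 45/4 → (-157/16, 107/4)
  seg 7: right by d8 = -21/4 → (-241/16, 107/4)

d4 = 4/5
d5 = 45/4
d6 = 6
d7 = 209/16
d8 = -21/4
d9 = -89/20
d10 = -119/8
endpoint = (-241/16, 107/4)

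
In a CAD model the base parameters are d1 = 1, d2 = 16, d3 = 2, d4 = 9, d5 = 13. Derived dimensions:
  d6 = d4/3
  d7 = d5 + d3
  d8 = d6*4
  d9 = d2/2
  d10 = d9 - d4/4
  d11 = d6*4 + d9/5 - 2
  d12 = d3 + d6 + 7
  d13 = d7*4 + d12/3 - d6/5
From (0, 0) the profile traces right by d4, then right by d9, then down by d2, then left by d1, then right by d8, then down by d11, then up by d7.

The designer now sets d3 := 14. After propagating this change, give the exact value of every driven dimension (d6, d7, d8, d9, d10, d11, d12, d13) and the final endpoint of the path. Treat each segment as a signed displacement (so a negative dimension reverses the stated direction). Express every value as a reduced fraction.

Apply edit: d3 := 14
  d6 = d4/3 = 3
  d7 = d5 + d3 = 27
  d8 = d6*4 = 12
  d9 = d2/2 = 8
  d10 = d9 - d4/4 = 23/4
  d11 = d6*4 + d9/5 - 2 = 58/5
  d12 = d3 + d6 + 7 = 24
  d13 = d7*4 + d12/3 - d6/5 = 577/5
Walk from origin (0, 0):
  seg 1: right by d4 = 9 → (9, 0)
  seg 2: right by d9 = 8 → (17, 0)
  seg 3: down by d2 = 16 → (17, -16)
  seg 4: left by d1 = 1 → (16, -16)
  seg 5: right by d8 = 12 → (28, -16)
  seg 6: down by d11 = 58/5 → (28, -138/5)
  seg 7: up by d7 = 27 → (28, -3/5)

d6 = 3
d7 = 27
d8 = 12
d9 = 8
d10 = 23/4
d11 = 58/5
d12 = 24
d13 = 577/5
endpoint = (28, -3/5)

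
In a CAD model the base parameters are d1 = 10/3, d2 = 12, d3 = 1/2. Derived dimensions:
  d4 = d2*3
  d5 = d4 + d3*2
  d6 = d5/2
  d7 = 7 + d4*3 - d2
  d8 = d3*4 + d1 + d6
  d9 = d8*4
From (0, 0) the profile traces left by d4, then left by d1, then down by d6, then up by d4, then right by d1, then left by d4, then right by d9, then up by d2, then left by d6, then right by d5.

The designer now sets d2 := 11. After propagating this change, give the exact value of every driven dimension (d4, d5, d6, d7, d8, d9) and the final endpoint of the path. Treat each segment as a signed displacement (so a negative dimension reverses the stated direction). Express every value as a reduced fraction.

d4 = 33
d5 = 34
d6 = 17
d7 = 95
d8 = 67/3
d9 = 268/3
endpoint = (121/3, 27)

Apply edit: d2 := 11
  d4 = d2*3 = 33
  d5 = d4 + d3*2 = 34
  d6 = d5/2 = 17
  d7 = 7 + d4*3 - d2 = 95
  d8 = d3*4 + d1 + d6 = 67/3
  d9 = d8*4 = 268/3
Walk from origin (0, 0):
  seg 1: left by d4 = 33 → (-33, 0)
  seg 2: left by d1 = 10/3 → (-109/3, 0)
  seg 3: down by d6 = 17 → (-109/3, -17)
  seg 4: up by d4 = 33 → (-109/3, 16)
  seg 5: right by d1 = 10/3 → (-33, 16)
  seg 6: left by d4 = 33 → (-66, 16)
  seg 7: right by d9 = 268/3 → (70/3, 16)
  seg 8: up by d2 = 11 → (70/3, 27)
  seg 9: left by d6 = 17 → (19/3, 27)
  seg 10: right by d5 = 34 → (121/3, 27)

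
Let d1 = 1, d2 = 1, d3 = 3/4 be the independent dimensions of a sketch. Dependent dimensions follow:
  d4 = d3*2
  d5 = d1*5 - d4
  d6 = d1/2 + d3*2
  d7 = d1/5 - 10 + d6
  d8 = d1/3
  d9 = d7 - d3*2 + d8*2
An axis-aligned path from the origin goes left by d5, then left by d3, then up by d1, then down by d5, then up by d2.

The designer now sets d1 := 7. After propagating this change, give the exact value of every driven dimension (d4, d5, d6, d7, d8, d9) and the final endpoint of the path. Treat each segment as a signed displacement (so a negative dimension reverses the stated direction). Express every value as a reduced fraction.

Apply edit: d1 := 7
  d4 = d3*2 = 3/2
  d5 = d1*5 - d4 = 67/2
  d6 = d1/2 + d3*2 = 5
  d7 = d1/5 - 10 + d6 = -18/5
  d8 = d1/3 = 7/3
  d9 = d7 - d3*2 + d8*2 = -13/30
Walk from origin (0, 0):
  seg 1: left by d5 = 67/2 → (-67/2, 0)
  seg 2: left by d3 = 3/4 → (-137/4, 0)
  seg 3: up by d1 = 7 → (-137/4, 7)
  seg 4: down by d5 = 67/2 → (-137/4, -53/2)
  seg 5: up by d2 = 1 → (-137/4, -51/2)

d4 = 3/2
d5 = 67/2
d6 = 5
d7 = -18/5
d8 = 7/3
d9 = -13/30
endpoint = (-137/4, -51/2)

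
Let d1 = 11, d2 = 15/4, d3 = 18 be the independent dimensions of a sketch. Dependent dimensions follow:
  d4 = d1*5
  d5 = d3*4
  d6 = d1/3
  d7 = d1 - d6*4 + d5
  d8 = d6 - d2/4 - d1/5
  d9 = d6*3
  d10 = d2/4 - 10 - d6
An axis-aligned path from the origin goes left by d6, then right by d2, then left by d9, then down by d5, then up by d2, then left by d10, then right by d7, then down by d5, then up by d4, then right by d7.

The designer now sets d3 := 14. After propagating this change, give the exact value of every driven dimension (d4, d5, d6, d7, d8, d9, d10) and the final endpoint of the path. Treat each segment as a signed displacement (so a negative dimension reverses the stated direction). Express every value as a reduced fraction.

Apply edit: d3 := 14
  d4 = d1*5 = 55
  d5 = d3*4 = 56
  d6 = d1/3 = 11/3
  d7 = d1 - d6*4 + d5 = 157/3
  d8 = d6 - d2/4 - d1/5 = 127/240
  d9 = d6*3 = 11
  d10 = d2/4 - 10 - d6 = -611/48
Walk from origin (0, 0):
  seg 1: left by d6 = 11/3 → (-11/3, 0)
  seg 2: right by d2 = 15/4 → (1/12, 0)
  seg 3: left by d9 = 11 → (-131/12, 0)
  seg 4: down by d5 = 56 → (-131/12, -56)
  seg 5: up by d2 = 15/4 → (-131/12, -209/4)
  seg 6: left by d10 = -611/48 → (29/16, -209/4)
  seg 7: right by d7 = 157/3 → (2599/48, -209/4)
  seg 8: down by d5 = 56 → (2599/48, -433/4)
  seg 9: up by d4 = 55 → (2599/48, -213/4)
  seg 10: right by d7 = 157/3 → (5111/48, -213/4)

d4 = 55
d5 = 56
d6 = 11/3
d7 = 157/3
d8 = 127/240
d9 = 11
d10 = -611/48
endpoint = (5111/48, -213/4)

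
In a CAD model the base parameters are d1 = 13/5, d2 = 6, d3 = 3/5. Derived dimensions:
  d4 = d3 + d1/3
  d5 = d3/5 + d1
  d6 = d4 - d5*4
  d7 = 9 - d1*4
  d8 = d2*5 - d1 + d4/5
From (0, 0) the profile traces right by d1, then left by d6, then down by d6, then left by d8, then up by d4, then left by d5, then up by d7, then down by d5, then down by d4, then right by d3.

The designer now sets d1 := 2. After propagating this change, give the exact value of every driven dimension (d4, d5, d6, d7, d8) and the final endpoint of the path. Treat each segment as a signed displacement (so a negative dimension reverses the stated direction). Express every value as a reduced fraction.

d4 = 19/15
d5 = 53/25
d6 = -541/75
d7 = 1
d8 = 2119/75
endpoint = (-514/25, 457/75)

Apply edit: d1 := 2
  d4 = d3 + d1/3 = 19/15
  d5 = d3/5 + d1 = 53/25
  d6 = d4 - d5*4 = -541/75
  d7 = 9 - d1*4 = 1
  d8 = d2*5 - d1 + d4/5 = 2119/75
Walk from origin (0, 0):
  seg 1: right by d1 = 2 → (2, 0)
  seg 2: left by d6 = -541/75 → (691/75, 0)
  seg 3: down by d6 = -541/75 → (691/75, 541/75)
  seg 4: left by d8 = 2119/75 → (-476/25, 541/75)
  seg 5: up by d4 = 19/15 → (-476/25, 212/25)
  seg 6: left by d5 = 53/25 → (-529/25, 212/25)
  seg 7: up by d7 = 1 → (-529/25, 237/25)
  seg 8: down by d5 = 53/25 → (-529/25, 184/25)
  seg 9: down by d4 = 19/15 → (-529/25, 457/75)
  seg 10: right by d3 = 3/5 → (-514/25, 457/75)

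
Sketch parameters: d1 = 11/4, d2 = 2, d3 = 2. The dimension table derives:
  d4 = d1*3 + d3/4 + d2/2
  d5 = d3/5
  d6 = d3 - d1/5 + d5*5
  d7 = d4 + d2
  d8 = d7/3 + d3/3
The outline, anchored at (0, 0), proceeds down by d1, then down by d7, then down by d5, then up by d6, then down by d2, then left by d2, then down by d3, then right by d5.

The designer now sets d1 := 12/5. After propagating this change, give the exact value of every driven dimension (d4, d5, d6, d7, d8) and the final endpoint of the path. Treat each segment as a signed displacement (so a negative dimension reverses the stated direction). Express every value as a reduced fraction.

Apply edit: d1 := 12/5
  d4 = d1*3 + d3/4 + d2/2 = 87/10
  d5 = d3/5 = 2/5
  d6 = d3 - d1/5 + d5*5 = 88/25
  d7 = d4 + d2 = 107/10
  d8 = d7/3 + d3/3 = 127/30
Walk from origin (0, 0):
  seg 1: down by d1 = 12/5 → (0, -12/5)
  seg 2: down by d7 = 107/10 → (0, -131/10)
  seg 3: down by d5 = 2/5 → (0, -27/2)
  seg 4: up by d6 = 88/25 → (0, -499/50)
  seg 5: down by d2 = 2 → (0, -599/50)
  seg 6: left by d2 = 2 → (-2, -599/50)
  seg 7: down by d3 = 2 → (-2, -699/50)
  seg 8: right by d5 = 2/5 → (-8/5, -699/50)

d4 = 87/10
d5 = 2/5
d6 = 88/25
d7 = 107/10
d8 = 127/30
endpoint = (-8/5, -699/50)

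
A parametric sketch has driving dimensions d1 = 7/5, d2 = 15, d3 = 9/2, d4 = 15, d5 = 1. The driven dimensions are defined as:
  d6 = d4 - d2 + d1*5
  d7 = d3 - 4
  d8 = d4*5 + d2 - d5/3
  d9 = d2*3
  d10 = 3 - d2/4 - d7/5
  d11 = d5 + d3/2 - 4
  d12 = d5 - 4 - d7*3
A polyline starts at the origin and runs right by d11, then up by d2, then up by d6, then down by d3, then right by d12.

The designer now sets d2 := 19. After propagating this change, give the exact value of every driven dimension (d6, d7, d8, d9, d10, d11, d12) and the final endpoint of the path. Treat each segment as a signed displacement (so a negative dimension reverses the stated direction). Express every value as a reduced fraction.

d6 = 3
d7 = 1/2
d8 = 281/3
d9 = 57
d10 = -37/20
d11 = -3/4
d12 = -9/2
endpoint = (-21/4, 35/2)

Apply edit: d2 := 19
  d6 = d4 - d2 + d1*5 = 3
  d7 = d3 - 4 = 1/2
  d8 = d4*5 + d2 - d5/3 = 281/3
  d9 = d2*3 = 57
  d10 = 3 - d2/4 - d7/5 = -37/20
  d11 = d5 + d3/2 - 4 = -3/4
  d12 = d5 - 4 - d7*3 = -9/2
Walk from origin (0, 0):
  seg 1: right by d11 = -3/4 → (-3/4, 0)
  seg 2: up by d2 = 19 → (-3/4, 19)
  seg 3: up by d6 = 3 → (-3/4, 22)
  seg 4: down by d3 = 9/2 → (-3/4, 35/2)
  seg 5: right by d12 = -9/2 → (-21/4, 35/2)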